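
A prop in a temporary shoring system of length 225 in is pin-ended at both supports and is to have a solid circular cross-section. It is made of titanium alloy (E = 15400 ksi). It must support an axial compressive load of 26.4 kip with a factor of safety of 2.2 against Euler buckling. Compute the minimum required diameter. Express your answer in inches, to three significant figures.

Required P_cr = n·P = 2.2 × 26.4 = 58.08 kip
L_e = K·L = 1 × 225 = 225.0 in
Required I = P_cr·L_e²/(π²E) = 5.808×10^4 × 225.0² / (π² × 1.54×10^7) = 19.35 in⁴
Solid circle: I = πd⁴/64  ⇒  d = (64I/π)^(1/4) = (64×19.35/π)^(1/4) = 4.46 in

d ≈ 4.46 in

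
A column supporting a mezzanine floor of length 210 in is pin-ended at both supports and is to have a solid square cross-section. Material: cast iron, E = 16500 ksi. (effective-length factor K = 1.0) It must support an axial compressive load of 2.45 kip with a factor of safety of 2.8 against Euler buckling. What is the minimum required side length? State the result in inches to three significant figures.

Required P_cr = n·P = 2.8 × 2.45 = 6.860 kip
L_e = K·L = 1 × 210 = 210.0 in
Required I = P_cr·L_e²/(π²E) = 6.860×10^3 × 210.0² / (π² × 1.65×10^7) = 1.858 in⁴
Solid square: I = a⁴/12  ⇒  a = (12I)^(1/4) = (12×1.858)^(1/4) = 2.17 in

a ≈ 2.17 in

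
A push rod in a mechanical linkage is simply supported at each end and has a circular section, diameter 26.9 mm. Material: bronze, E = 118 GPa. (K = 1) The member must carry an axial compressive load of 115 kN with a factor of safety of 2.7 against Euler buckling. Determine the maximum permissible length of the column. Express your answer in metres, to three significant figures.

L_max ≈ 0.310 m

I = πd⁴/64 = π×26.9⁴/64 = 2.570×10^4 mm⁴
I = 2.570×10^-8 m⁴
Required critical load P_cr = n·P = 2.7 × 115 = 310.5 kN = 3.105×10^5 N
From P_cr = π²EI/(K·L)²:  L = (1/K)·√(π²EI/P_cr) = (1/1)·√(π²×1.18×10^11×2.570×10^-8/3.105×10^5)
L = 0.310 m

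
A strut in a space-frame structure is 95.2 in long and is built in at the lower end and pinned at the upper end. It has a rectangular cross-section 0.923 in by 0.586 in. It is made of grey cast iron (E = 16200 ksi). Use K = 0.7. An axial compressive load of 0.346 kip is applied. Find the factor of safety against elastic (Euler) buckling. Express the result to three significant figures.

n ≈ 1.61

Buckling occurs about the weak axis: I_min = h·b³/12 with b = 0.586 in (the shorter side).
I_min = 0.923×0.586³/12 = 1.548×10^-2 in⁴
Effective length L_e = K·L = 0.7 × 95.2 = 66.64 in
P_cr = π²EI / L_e² = π² × 16200×10³ × 1.548×10^-2 / 66.64² = 557.3 lb
Factor of safety n = P_cr / P = 0.55726 / 0.346 = 1.61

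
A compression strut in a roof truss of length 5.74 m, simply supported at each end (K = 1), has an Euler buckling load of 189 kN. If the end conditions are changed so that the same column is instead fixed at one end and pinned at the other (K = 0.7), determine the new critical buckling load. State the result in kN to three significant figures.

P_cr ≈ 386 kN

P_cr ∝ 1/K², so P_cr,new = P_cr,old × (K_old/K_new)² = 189 × (1/0.7)²
= 189 × 2.041 = 386 kN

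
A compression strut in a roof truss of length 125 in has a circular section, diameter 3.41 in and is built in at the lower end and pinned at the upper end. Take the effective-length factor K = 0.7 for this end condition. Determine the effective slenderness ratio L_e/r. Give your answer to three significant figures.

I = πd⁴/64 = π×3.41⁴/64 = 6.637 in⁴
A = 9.133 in²;  r_min = √(I/A) = √(6.637/9.133) = 0.8525 in
L_e = K·L = 0.7 × 125 = 87.50 in
λ = L_e / r_min = 87.500 / 0.8525 = 103

λ ≈ 103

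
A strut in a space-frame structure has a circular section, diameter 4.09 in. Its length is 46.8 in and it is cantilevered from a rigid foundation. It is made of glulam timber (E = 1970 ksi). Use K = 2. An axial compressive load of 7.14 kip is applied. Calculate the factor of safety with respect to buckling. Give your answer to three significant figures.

n ≈ 4.27

I = πd⁴/64 = π×4.09⁴/64 = 13.74 in⁴
Effective length L_e = K·L = 2 × 46.8 = 93.60 in
P_cr = π²EI / L_e² = π² × 1970×10³ × 13.74 / 93.60² = 3.048×10^4 lb
Factor of safety n = P_cr / P = 30.484 / 7.14 = 4.27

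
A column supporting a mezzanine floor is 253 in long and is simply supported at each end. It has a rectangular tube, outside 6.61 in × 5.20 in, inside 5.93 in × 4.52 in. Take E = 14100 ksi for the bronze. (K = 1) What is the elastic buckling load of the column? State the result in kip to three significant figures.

P_cr ≈ 69.2 kip

Weak-axis I_min = (h_o·b_o³ − h_i·b_i³)/12 with b_o = 5.20, b_i = 4.520 in (shorter outer/inner sides).
I_min = (6.61×5.20³ − 5.930×4.520³)/12 = 31.82 in⁴
Effective length L_e = K·L = 1 × 253 = 253.0 in
P_cr = π²EI / L_e² = π² × 14100×10³ × 31.82 / 253.0² = 6.917×10^4 lb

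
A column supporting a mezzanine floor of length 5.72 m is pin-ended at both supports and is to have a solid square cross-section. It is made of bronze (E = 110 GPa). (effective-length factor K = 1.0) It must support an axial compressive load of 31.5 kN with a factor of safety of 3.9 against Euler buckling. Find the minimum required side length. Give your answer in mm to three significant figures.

a ≈ 81.6 mm

Required P_cr = n·P = 3.9 × 31.5 = 122.8 kN
L_e = K·L = 1 × 5.72 = 5.720 m
Required I = P_cr·L_e²/(π²E) = 1.228×10^5 × 5.720² / (π² × 1.10×10^11) = 3.702×10^-6 m⁴
I_req = 3.702×10^6 mm⁴
Solid square: I = a⁴/12  ⇒  a = (12I)^(1/4) = (12×3.702×10^6)^(1/4) = 81.6 mm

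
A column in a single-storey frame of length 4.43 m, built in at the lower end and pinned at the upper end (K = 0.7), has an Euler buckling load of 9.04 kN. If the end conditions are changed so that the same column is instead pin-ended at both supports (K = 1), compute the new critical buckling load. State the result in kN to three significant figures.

P_cr ∝ 1/K², so P_cr,new = P_cr,old × (K_old/K_new)² = 9.04 × (0.7/1)²
= 9.04 × 0.4900 = 4.43 kN

P_cr ≈ 4.43 kN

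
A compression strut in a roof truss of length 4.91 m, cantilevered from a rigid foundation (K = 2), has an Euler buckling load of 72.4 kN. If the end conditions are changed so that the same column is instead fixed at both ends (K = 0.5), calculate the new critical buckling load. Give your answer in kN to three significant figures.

P_cr ∝ 1/K², so P_cr,new = P_cr,old × (K_old/K_new)² = 72.4 × (2/0.5)²
= 72.4 × 16.00 = 1160 kN

P_cr ≈ 1160 kN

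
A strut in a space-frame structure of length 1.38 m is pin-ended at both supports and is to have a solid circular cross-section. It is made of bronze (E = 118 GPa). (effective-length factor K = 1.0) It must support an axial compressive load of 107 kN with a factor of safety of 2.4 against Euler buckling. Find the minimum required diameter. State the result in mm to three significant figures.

Required P_cr = n·P = 2.4 × 107 = 256.8 kN
L_e = K·L = 1 × 1.38 = 1.380 m
Required I = P_cr·L_e²/(π²E) = 2.568×10^5 × 1.380² / (π² × 1.18×10^11) = 4.199×10^-7 m⁴
I_req = 4.199×10^5 mm⁴
Solid circle: I = πd⁴/64  ⇒  d = (64I/π)^(1/4) = (64×4.199×10^5/π)^(1/4) = 54.1 mm

d ≈ 54.1 mm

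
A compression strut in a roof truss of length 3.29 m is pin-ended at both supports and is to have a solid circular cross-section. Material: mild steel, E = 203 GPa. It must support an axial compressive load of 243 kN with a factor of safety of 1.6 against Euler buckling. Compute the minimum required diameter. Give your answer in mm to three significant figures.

d ≈ 80.9 mm

Required P_cr = n·P = 1.6 × 243 = 388.8 kN
L_e = K·L = 1 × 3.29 = 3.290 m
Required I = P_cr·L_e²/(π²E) = 3.888×10^5 × 3.290² / (π² × 2.03×10^11) = 2.100×10^-6 m⁴
I_req = 2.100×10^6 mm⁴
Solid circle: I = πd⁴/64  ⇒  d = (64I/π)^(1/4) = (64×2.100×10^6/π)^(1/4) = 80.9 mm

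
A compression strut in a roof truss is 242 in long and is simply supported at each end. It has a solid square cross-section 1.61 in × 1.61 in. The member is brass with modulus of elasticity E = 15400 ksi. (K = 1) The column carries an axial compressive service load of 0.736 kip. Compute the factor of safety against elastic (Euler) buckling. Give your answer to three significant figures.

I = a⁴/12 = 1.61⁴/12 = 0.5599 in⁴
Effective length L_e = K·L = 1 × 242 = 242.0 in
P_cr = π²EI / L_e² = π² × 15400×10³ × 0.5599 / 242.0² = 1.453×10^3 lb
Factor of safety n = P_cr / P = 1.4532 / 0.736 = 1.97

n ≈ 1.97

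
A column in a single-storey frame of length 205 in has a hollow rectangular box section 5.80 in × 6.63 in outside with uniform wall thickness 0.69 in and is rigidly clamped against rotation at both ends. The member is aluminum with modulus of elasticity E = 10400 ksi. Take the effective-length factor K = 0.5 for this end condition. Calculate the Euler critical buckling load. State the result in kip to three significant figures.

P_cr ≈ 684 kip

Inner dimensions: h_i = 6.63 − 2×0.69 = 5.250 in, b_i = 5.80 − 2×0.69 = 4.420 in
Weak-axis I_min = (h_o·b_o³ − h_i·b_i³)/12 with b_o = 5.80, b_i = 4.420 in (shorter outer/inner sides).
I_min = (6.63×5.80³ − 5.250×4.420³)/12 = 70.02 in⁴
Effective length L_e = K·L = 0.5 × 205 = 102.5 in
P_cr = π²EI / L_e² = π² × 10400×10³ × 70.02 / 102.5² = 6.841×10^5 lb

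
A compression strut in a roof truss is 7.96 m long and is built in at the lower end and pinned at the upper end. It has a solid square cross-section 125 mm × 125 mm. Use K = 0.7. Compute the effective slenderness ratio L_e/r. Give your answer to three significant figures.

λ ≈ 154

For a square r = a/√12 = 125/√12 = 36.08 mm
L_e = K·L = 0.7 × 7.96 m = 5.572 m = 5572.0 mm
λ = L_e / r_min = 5572.0 / 36.08 = 154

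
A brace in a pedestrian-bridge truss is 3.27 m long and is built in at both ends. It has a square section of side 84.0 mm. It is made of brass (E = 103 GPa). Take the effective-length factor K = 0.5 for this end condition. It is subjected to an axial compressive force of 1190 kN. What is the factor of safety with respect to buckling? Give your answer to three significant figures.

n ≈ 1.33

I = a⁴/12 = 84.0⁴/12 = 4.149×10^6 mm⁴
I = 4.149×10^6 mm⁴ = 4.149×10^-6 m⁴
Effective length L_e = K·L = 0.5 × 3.27 = 1.635 m
P_cr = π²EI / L_e² = π² × 103×10⁹ × 4.149×10^-6 / 1.635² = 1.578×10^6 N
Factor of safety n = P_cr / P = 1577.7 / 1190 = 1.33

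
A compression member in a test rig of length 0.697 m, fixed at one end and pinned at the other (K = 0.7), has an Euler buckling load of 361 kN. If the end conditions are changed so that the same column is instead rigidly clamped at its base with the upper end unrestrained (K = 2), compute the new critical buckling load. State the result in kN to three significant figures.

P_cr ∝ 1/K², so P_cr,new = P_cr,old × (K_old/K_new)² = 361 × (0.7/2)²
= 361 × 0.1225 = 44.2 kN

P_cr ≈ 44.2 kN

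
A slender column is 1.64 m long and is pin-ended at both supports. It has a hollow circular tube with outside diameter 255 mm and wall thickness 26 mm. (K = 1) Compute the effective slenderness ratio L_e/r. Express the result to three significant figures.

λ ≈ 20.1

Inner diameter d_i = 255 − 2×26 = 203.0 mm
I = π(d_o⁴ − d_i⁴)/64 = π(255⁴ − 203.0⁴)/64 = 1.242×10^8 mm⁴
A = 1.871×10^4 mm²;  r_min = √(I/A) = √(1.242×10^8/1.871×10^4) = 81.48 mm
L_e = K·L = 1 × 1.64 m = 1.640 m = 1640.0 mm
λ = L_e / r_min = 1640.0 / 81.48 = 20.1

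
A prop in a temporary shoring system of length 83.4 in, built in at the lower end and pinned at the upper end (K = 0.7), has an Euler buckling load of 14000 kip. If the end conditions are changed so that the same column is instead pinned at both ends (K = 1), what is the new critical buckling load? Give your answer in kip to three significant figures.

P_cr ≈ 6860 kip

P_cr ∝ 1/K², so P_cr,new = P_cr,old × (K_old/K_new)² = 14000 × (0.7/1)²
= 14000 × 0.4900 = 6860 kip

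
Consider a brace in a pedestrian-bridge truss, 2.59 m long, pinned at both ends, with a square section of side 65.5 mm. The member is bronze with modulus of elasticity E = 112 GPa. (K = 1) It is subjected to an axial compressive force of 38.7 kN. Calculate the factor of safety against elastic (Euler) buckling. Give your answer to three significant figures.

I = a⁴/12 = 65.5⁴/12 = 1.534×10^6 mm⁴
I = 1.534×10^6 mm⁴ = 1.534×10^-6 m⁴
Effective length L_e = K·L = 1 × 2.59 = 2.590 m
P_cr = π²EI / L_e² = π² × 112×10⁹ × 1.534×10^-6 / 2.590² = 2.528×10^5 N
Factor of safety n = P_cr / P = 252.76 / 38.7 = 6.53

n ≈ 6.53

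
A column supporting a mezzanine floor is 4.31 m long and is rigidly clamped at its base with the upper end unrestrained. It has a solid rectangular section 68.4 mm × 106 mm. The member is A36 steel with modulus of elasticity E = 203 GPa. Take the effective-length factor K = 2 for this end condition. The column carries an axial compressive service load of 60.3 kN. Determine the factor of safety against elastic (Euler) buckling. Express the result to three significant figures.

Buckling occurs about the weak axis: I_min = h·b³/12 with b = 68.4 mm (the shorter side).
I_min = 106×68.4³/12 = 2.827×10^6 mm⁴
I = 2.827×10^6 mm⁴ = 2.827×10^-6 m⁴
Effective length L_e = K·L = 2 × 4.31 = 8.620 m
P_cr = π²EI / L_e² = π² × 203×10⁹ × 2.827×10^-6 / 8.620² = 7.622×10^4 N
Factor of safety n = P_cr / P = 76.221 / 60.3 = 1.26

n ≈ 1.26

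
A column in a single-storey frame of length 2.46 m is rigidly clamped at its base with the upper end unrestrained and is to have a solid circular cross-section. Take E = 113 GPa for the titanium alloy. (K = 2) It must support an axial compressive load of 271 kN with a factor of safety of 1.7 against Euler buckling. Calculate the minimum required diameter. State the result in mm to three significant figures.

Required P_cr = n·P = 1.7 × 271 = 460.7 kN
L_e = K·L = 2 × 2.46 = 4.920 m
Required I = P_cr·L_e²/(π²E) = 4.607×10^5 × 4.920² / (π² × 1.13×10^11) = 9.999×10^-6 m⁴
I_req = 9.999×10^6 mm⁴
Solid circle: I = πd⁴/64  ⇒  d = (64I/π)^(1/4) = (64×9.999×10^6/π)^(1/4) = 119 mm

d ≈ 119 mm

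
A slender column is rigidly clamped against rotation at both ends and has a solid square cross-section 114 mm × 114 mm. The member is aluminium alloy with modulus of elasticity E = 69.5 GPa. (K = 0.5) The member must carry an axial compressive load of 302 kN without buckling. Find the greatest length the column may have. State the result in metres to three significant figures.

L_max ≈ 11.3 m

I = a⁴/12 = 114⁴/12 = 1.407×10^7 mm⁴
I = 1.407×10^-5 m⁴
At the buckling limit P_cr = P = 3.020×10^5 N
From P_cr = π²EI/(K·L)²:  L = (1/K)·√(π²EI/P_cr) = (1/0.5)·√(π²×6.95×10^10×1.407×10^-5/3.020×10^5)
L = 11.3 m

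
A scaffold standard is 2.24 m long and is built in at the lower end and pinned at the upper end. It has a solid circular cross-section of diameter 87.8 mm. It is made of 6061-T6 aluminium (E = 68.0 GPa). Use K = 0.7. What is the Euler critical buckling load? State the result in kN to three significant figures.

I = πd⁴/64 = π×87.8⁴/64 = 2.917×10^6 mm⁴
I = 2.917×10^6 mm⁴ = 2.917×10^-6 m⁴
Effective length L_e = K·L = 0.7 × 2.24 = 1.568 m
P_cr = π²EI / L_e² = π² × 68.0×10⁹ × 2.917×10^-6 / 1.568² = 7.963×10^5 N

P_cr ≈ 796 kN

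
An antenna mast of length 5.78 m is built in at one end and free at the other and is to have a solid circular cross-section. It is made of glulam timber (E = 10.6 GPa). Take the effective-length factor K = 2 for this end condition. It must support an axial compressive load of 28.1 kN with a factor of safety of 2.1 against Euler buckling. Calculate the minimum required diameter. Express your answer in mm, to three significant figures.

d ≈ 198 mm

Required P_cr = n·P = 2.1 × 28.1 = 59.01 kN
L_e = K·L = 2 × 5.78 = 11.56 m
Required I = P_cr·L_e²/(π²E) = 5.901×10^4 × 11.56² / (π² × 1.06×10^10) = 7.538×10^-5 m⁴
I_req = 7.538×10^7 mm⁴
Solid circle: I = πd⁴/64  ⇒  d = (64I/π)^(1/4) = (64×7.538×10^7/π)^(1/4) = 198 mm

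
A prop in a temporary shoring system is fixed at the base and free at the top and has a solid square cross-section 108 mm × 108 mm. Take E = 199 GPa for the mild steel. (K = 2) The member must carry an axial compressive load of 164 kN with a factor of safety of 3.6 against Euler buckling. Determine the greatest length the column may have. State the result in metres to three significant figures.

L_max ≈ 3.07 m

I = a⁴/12 = 108⁴/12 = 1.134×10^7 mm⁴
I = 1.134×10^-5 m⁴
Required critical load P_cr = n·P = 3.6 × 164 = 590.4 kN = 5.904×10^5 N
From P_cr = π²EI/(K·L)²:  L = (1/K)·√(π²EI/P_cr) = (1/2)·√(π²×1.99×10^11×1.134×10^-5/5.904×10^5)
L = 3.07 m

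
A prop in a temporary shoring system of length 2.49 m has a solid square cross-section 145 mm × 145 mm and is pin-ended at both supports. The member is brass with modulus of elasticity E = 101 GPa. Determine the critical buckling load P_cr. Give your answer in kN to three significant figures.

I = a⁴/12 = 145⁴/12 = 3.684×10^7 mm⁴
I = 3.684×10^7 mm⁴ = 3.684×10^-5 m⁴
Effective length L_e = K·L = 1 × 2.49 = 2.490 m
P_cr = π²EI / L_e² = π² × 101×10⁹ × 3.684×10^-5 / 2.490² = 5.923×10^6 N

P_cr ≈ 5920 kN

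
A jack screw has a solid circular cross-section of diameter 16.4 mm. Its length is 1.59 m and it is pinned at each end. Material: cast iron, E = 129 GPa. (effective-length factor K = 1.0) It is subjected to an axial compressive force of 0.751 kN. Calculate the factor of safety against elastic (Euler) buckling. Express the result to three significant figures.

I = πd⁴/64 = π×16.4⁴/64 = 3.551×10^3 mm⁴
I = 3.551×10^3 mm⁴ = 3.551×10^-9 m⁴
Effective length L_e = K·L = 1 × 1.59 = 1.590 m
P_cr = π²EI / L_e² = π² × 129×10⁹ × 3.551×10^-9 / 1.590² = 1.788×10^3 N
Factor of safety n = P_cr / P = 1.7883 / 0.751 = 2.38

n ≈ 2.38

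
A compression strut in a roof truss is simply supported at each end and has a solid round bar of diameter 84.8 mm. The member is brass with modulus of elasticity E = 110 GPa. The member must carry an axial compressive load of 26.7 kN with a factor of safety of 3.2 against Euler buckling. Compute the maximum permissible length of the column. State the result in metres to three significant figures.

I = πd⁴/64 = π×84.8⁴/64 = 2.538×10^6 mm⁴
I = 2.538×10^-6 m⁴
Required critical load P_cr = n·P = 3.2 × 26.7 = 85.44 kN = 8.544×10^4 N
From P_cr = π²EI/(K·L)²:  L = (1/K)·√(π²EI/P_cr) = (1/1)·√(π²×1.10×10^11×2.538×10^-6/8.544×10^4)
L = 5.68 m

L_max ≈ 5.68 m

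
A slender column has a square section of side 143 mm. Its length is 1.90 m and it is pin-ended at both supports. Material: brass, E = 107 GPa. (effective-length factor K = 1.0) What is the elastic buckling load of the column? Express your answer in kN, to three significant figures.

P_cr ≈ 10200 kN

I = a⁴/12 = 143⁴/12 = 3.485×10^7 mm⁴
I = 3.485×10^7 mm⁴ = 3.485×10^-5 m⁴
Effective length L_e = K·L = 1 × 1.90 = 1.900 m
P_cr = π²EI / L_e² = π² × 107×10⁹ × 3.485×10^-5 / 1.900² = 1.019×10^7 N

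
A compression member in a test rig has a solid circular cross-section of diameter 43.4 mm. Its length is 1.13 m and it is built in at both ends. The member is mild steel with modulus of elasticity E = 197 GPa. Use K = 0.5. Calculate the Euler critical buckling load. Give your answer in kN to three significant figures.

I = πd⁴/64 = π×43.4⁴/64 = 1.742×10^5 mm⁴
I = 1.742×10^5 mm⁴ = 1.742×10^-7 m⁴
Effective length L_e = K·L = 0.5 × 1.13 = 0.5650 m
P_cr = π²EI / L_e² = π² × 197×10⁹ × 1.742×10^-7 / 0.5650² = 1.061×10^6 N

P_cr ≈ 1060 kN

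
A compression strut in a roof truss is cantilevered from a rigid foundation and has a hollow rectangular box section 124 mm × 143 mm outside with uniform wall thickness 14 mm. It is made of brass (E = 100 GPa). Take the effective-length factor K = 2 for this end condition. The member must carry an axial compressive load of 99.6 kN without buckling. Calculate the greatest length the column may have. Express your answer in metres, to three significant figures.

L_max ≈ 5.94 m

Inner dimensions: h_i = 143 − 2×14 = 115.0 mm, b_i = 124 − 2×14 = 96.00 mm
Weak-axis I_min = (h_o·b_o³ − h_i·b_i³)/12 with b_o = 124, b_i = 96.00 mm (shorter outer/inner sides).
I_min = (143×124³ − 115.0×96.00³)/12 = 1.424×10^7 mm⁴
I = 1.424×10^-5 m⁴
At the buckling limit P_cr = P = 9.960×10^4 N
From P_cr = π²EI/(K·L)²:  L = (1/K)·√(π²EI/P_cr) = (1/2)·√(π²×1.00×10^11×1.424×10^-5/9.960×10^4)
L = 5.94 m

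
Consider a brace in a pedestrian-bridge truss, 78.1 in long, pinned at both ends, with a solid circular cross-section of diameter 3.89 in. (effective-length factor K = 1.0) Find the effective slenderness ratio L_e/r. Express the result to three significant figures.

For a solid circle r = d/4 = 3.89/4 = 0.9725 in
L_e = K·L = 1 × 78.1 = 78.10 in
λ = L_e / r_min = 78.100 / 0.9725 = 80.3

λ ≈ 80.3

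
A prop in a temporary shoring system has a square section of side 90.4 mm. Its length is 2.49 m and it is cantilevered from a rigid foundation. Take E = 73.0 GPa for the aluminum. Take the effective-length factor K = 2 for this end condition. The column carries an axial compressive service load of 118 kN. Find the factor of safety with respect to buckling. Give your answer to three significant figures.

I = a⁴/12 = 90.4⁴/12 = 5.565×10^6 mm⁴
I = 5.565×10^6 mm⁴ = 5.565×10^-6 m⁴
Effective length L_e = K·L = 2 × 2.49 = 4.980 m
P_cr = π²EI / L_e² = π² × 73.0×10⁹ × 5.565×10^-6 / 4.980² = 1.617×10^5 N
Factor of safety n = P_cr / P = 161.68 / 118 = 1.37

n ≈ 1.37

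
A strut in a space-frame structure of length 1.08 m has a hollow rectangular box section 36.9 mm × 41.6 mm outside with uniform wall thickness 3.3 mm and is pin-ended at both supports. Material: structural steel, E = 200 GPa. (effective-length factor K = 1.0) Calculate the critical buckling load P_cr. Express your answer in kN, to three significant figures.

P_cr ≈ 157 kN

Inner dimensions: h_i = 41.6 − 2×3.3 = 35.00 mm, b_i = 36.9 − 2×3.3 = 30.30 mm
Weak-axis I_min = (h_o·b_o³ − h_i·b_i³)/12 with b_o = 36.9, b_i = 30.30 mm (shorter outer/inner sides).
I_min = (41.6×36.9³ − 35.00×30.30³)/12 = 9.304×10^4 mm⁴
I = 9.304×10^4 mm⁴ = 9.304×10^-8 m⁴
Effective length L_e = K·L = 1 × 1.08 = 1.080 m
P_cr = π²EI / L_e² = π² × 200×10⁹ × 9.304×10^-8 / 1.080² = 1.575×10^5 N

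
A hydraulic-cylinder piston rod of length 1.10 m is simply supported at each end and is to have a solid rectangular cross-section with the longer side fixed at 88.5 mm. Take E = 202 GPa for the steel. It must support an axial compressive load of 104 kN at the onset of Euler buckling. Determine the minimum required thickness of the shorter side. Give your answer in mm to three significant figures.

L_e = K·L = 1 × 1.10 = 1.100 m
Required I = P_cr·L_e²/(π²E) = 1.040×10^5 × 1.100² / (π² × 2.02×10^11) = 6.312×10^-8 m⁴
I_req = 6.312×10^4 mm⁴
Rectangle, weak axis: I_min = h·b³/12 with h = 88.5 mm fixed  ⇒  b = (12I/h)^(1/3) = 20.5 mm

b ≈ 20.5 mm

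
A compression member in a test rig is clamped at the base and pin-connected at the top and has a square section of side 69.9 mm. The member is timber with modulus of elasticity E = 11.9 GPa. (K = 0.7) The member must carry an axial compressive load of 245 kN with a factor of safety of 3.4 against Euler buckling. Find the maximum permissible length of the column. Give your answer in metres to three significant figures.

L_max ≈ 0.757 m

I = a⁴/12 = 69.9⁴/12 = 1.989×10^6 mm⁴
I = 1.989×10^-6 m⁴
Required critical load P_cr = n·P = 3.4 × 245 = 833.0 kN = 8.330×10^5 N
From P_cr = π²EI/(K·L)²:  L = (1/K)·√(π²EI/P_cr) = (1/0.7)·√(π²×1.19×10^10×1.989×10^-6/8.330×10^5)
L = 0.757 m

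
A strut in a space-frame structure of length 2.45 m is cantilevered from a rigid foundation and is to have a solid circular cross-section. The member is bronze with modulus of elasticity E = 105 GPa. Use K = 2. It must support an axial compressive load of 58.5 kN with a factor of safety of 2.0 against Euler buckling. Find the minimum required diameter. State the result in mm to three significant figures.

Required P_cr = n·P = 2.0 × 58.5 = 117.0 kN
L_e = K·L = 2 × 2.45 = 4.900 m
Required I = P_cr·L_e²/(π²E) = 1.170×10^5 × 4.900² / (π² × 1.05×10^11) = 2.711×10^-6 m⁴
I_req = 2.711×10^6 mm⁴
Solid circle: I = πd⁴/64  ⇒  d = (64I/π)^(1/4) = (64×2.711×10^6/π)^(1/4) = 86.2 mm

d ≈ 86.2 mm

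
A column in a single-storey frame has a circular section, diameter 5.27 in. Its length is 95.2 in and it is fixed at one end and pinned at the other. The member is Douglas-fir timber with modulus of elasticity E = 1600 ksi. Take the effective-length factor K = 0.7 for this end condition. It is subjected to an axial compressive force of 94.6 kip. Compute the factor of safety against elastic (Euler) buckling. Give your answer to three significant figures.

I = πd⁴/64 = π×5.27⁴/64 = 37.86 in⁴
Effective length L_e = K·L = 0.7 × 95.2 = 66.64 in
P_cr = π²EI / L_e² = π² × 1600×10³ × 37.86 / 66.64² = 1.346×10^5 lb
Factor of safety n = P_cr / P = 134.64 / 94.6 = 1.42

n ≈ 1.42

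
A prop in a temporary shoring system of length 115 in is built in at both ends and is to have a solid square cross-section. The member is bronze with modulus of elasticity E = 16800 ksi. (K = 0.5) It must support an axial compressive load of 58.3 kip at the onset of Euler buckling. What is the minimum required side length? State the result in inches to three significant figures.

a ≈ 1.93 in

L_e = K·L = 0.5 × 115 = 57.50 in
Required I = P_cr·L_e²/(π²E) = 5.830×10^4 × 57.50² / (π² × 1.68×10^7) = 1.163 in⁴
Solid square: I = a⁴/12  ⇒  a = (12I)^(1/4) = (12×1.163)^(1/4) = 1.93 in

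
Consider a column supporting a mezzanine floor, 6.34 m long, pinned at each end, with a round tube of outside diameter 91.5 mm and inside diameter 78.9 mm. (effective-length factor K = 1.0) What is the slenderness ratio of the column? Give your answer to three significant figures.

d_o = 91.5 mm, d_i = 78.9 mm
I = π(d_o⁴ − d_i⁴)/64 = π(91.5⁴ − 78.90⁴)/64 = 1.538×10^6 mm⁴
A = 1.686×10^3 mm²;  r_min = √(I/A) = √(1.538×10^6/1.686×10^3) = 30.20 mm
L_e = K·L = 1 × 6.34 m = 6.340 m = 6340.0 mm
λ = L_e / r_min = 6340.0 / 30.20 = 210

λ ≈ 210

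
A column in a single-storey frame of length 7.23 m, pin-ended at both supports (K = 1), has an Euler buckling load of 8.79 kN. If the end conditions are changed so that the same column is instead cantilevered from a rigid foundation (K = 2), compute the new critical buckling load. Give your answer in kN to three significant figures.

P_cr ≈ 2.20 kN

P_cr ∝ 1/K², so P_cr,new = P_cr,old × (K_old/K_new)² = 8.79 × (1/2)²
= 8.79 × 0.2500 = 2.20 kN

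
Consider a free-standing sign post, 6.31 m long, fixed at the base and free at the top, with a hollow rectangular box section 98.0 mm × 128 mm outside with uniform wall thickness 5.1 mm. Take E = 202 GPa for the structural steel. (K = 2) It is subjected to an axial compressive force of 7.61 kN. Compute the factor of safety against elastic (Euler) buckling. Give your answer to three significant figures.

Inner dimensions: h_i = 128 − 2×5.1 = 117.8 mm, b_i = 98.0 − 2×5.1 = 87.80 mm
Weak-axis I_min = (h_o·b_o³ − h_i·b_i³)/12 with b_o = 98.0, b_i = 87.80 mm (shorter outer/inner sides).
I_min = (128×98.0³ − 117.8×87.80³)/12 = 3.395×10^6 mm⁴
I = 3.395×10^6 mm⁴ = 3.395×10^-6 m⁴
Effective length L_e = K·L = 2 × 6.31 = 12.62 m
P_cr = π²EI / L_e² = π² × 202×10⁹ × 3.395×10^-6 / 12.62² = 4.250×10^4 N
Factor of safety n = P_cr / P = 42.500 / 7.61 = 5.58

n ≈ 5.58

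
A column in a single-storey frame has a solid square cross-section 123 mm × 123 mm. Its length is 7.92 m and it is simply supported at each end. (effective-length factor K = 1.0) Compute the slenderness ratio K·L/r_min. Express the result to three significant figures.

For a square r = a/√12 = 123/√12 = 35.51 mm
L_e = K·L = 1 × 7.92 m = 7.920 m = 7920.0 mm
λ = L_e / r_min = 7920.0 / 35.51 = 223

λ ≈ 223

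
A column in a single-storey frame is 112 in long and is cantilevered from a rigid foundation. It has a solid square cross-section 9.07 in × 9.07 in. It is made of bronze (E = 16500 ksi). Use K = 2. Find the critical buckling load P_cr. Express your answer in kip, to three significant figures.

P_cr ≈ 1830 kip

I = a⁴/12 = 9.07⁴/12 = 564.0 in⁴
Effective length L_e = K·L = 2 × 112 = 224.0 in
P_cr = π²EI / L_e² = π² × 16500×10³ × 564.0 / 224.0² = 1.830×10^6 lb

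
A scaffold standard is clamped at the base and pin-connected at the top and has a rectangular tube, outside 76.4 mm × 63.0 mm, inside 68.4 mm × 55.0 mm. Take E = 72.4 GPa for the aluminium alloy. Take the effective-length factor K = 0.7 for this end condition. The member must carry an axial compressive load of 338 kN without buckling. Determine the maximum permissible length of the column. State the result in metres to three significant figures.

Weak-axis I_min = (h_o·b_o³ − h_i·b_i³)/12 with b_o = 63.0, b_i = 55.00 mm (shorter outer/inner sides).
I_min = (76.4×63.0³ − 68.40×55.00³)/12 = 6.436×10^5 mm⁴
I = 6.436×10^-7 m⁴
At the buckling limit P_cr = P = 3.380×10^5 N
From P_cr = π²EI/(K·L)²:  L = (1/K)·√(π²EI/P_cr) = (1/0.7)·√(π²×7.24×10^10×6.436×10^-7/3.380×10^5)
L = 1.67 m

L_max ≈ 1.67 m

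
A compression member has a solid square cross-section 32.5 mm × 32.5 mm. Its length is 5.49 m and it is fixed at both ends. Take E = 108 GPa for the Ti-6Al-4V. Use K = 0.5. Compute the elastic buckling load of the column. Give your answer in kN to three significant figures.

I = a⁴/12 = 32.5⁴/12 = 9.297×10^4 mm⁴
I = 9.297×10^4 mm⁴ = 9.297×10^-8 m⁴
Effective length L_e = K·L = 0.5 × 5.49 = 2.745 m
P_cr = π²EI / L_e² = π² × 108×10⁹ × 9.297×10^-8 / 2.745² = 1.315×10^4 N

P_cr ≈ 13.2 kN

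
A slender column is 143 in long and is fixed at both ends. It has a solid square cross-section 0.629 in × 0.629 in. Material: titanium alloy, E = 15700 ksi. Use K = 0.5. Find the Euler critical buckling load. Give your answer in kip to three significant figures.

P_cr ≈ 0.395 kip

I = a⁴/12 = 0.629⁴/12 = 1.304×10^-2 in⁴
Effective length L_e = K·L = 0.5 × 143 = 71.50 in
P_cr = π²EI / L_e² = π² × 15700×10³ × 1.304×10^-2 / 71.50² = 395.4 lb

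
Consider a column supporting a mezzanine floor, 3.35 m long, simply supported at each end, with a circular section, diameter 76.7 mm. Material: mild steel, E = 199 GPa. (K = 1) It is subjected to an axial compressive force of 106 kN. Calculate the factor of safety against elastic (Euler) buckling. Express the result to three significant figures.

n ≈ 2.80

I = πd⁴/64 = π×76.7⁴/64 = 1.699×10^6 mm⁴
I = 1.699×10^6 mm⁴ = 1.699×10^-6 m⁴
Effective length L_e = K·L = 1 × 3.35 = 3.350 m
P_cr = π²EI / L_e² = π² × 199×10⁹ × 1.699×10^-6 / 3.350² = 2.973×10^5 N
Factor of safety n = P_cr / P = 297.31 / 106 = 2.80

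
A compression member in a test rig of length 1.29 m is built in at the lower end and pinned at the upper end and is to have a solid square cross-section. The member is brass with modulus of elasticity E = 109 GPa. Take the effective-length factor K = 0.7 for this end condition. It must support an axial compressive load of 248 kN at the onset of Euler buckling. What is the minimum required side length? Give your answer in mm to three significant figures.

a ≈ 38.8 mm

L_e = K·L = 0.7 × 1.29 = 0.9030 m
Required I = P_cr·L_e²/(π²E) = 2.480×10^5 × 0.9030² / (π² × 1.09×10^11) = 1.880×10^-7 m⁴
I_req = 1.880×10^5 mm⁴
Solid square: I = a⁴/12  ⇒  a = (12I)^(1/4) = (12×1.880×10^5)^(1/4) = 38.8 mm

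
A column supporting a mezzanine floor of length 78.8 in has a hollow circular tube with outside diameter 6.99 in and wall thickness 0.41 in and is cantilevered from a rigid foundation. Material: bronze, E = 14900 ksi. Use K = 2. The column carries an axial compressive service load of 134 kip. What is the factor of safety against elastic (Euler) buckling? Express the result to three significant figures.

Inner diameter d_i = 6.99 − 2×0.41 = 6.170 in
I = π(d_o⁴ − d_i⁴)/64 = π(6.99⁴ − 6.170⁴)/64 = 46.05 in⁴
Effective length L_e = K·L = 2 × 78.8 = 157.6 in
P_cr = π²EI / L_e² = π² × 14900×10³ × 46.05 / 157.6² = 2.726×10^5 lb
Factor of safety n = P_cr / P = 272.63 / 134 = 2.03

n ≈ 2.03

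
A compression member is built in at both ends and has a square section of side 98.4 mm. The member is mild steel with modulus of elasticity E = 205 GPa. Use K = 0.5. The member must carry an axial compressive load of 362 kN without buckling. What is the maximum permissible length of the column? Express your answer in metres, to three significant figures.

I = a⁴/12 = 98.4⁴/12 = 7.813×10^6 mm⁴
I = 7.813×10^-6 m⁴
At the buckling limit P_cr = P = 3.620×10^5 N
From P_cr = π²EI/(K·L)²:  L = (1/K)·√(π²EI/P_cr) = (1/0.5)·√(π²×2.05×10^11×7.813×10^-6/3.620×10^5)
L = 13.2 m

L_max ≈ 13.2 m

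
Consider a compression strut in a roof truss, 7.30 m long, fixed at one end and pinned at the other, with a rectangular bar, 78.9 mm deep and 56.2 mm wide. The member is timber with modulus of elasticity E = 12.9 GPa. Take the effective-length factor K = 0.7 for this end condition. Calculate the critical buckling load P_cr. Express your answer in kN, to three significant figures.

P_cr ≈ 5.69 kN

Buckling occurs about the weak axis: I_min = h·b³/12 with b = 56.2 mm (the shorter side).
I_min = 78.9×56.2³/12 = 1.167×10^6 mm⁴
I = 1.167×10^6 mm⁴ = 1.167×10^-6 m⁴
Effective length L_e = K·L = 0.7 × 7.30 = 5.110 m
P_cr = π²EI / L_e² = π² × 12.9×10⁹ × 1.167×10^-6 / 5.110² = 5.691×10^3 N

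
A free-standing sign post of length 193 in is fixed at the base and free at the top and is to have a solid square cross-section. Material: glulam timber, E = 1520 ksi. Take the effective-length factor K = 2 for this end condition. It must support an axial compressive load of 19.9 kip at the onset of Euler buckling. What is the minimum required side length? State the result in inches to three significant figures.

a ≈ 6.98 in

L_e = K·L = 2 × 193 = 386.0 in
Required I = P_cr·L_e²/(π²E) = 1.990×10^4 × 386.0² / (π² × 1.52×10^6) = 197.6 in⁴
Solid square: I = a⁴/12  ⇒  a = (12I)^(1/4) = (12×197.6)^(1/4) = 6.98 in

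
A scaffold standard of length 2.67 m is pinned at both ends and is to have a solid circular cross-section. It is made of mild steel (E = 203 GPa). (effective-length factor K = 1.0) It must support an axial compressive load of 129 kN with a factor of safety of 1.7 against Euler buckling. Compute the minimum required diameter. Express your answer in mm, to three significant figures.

Required P_cr = n·P = 1.7 × 129 = 219.3 kN
L_e = K·L = 1 × 2.67 = 2.670 m
Required I = P_cr·L_e²/(π²E) = 2.193×10^5 × 2.670² / (π² × 2.03×10^11) = 7.803×10^-7 m⁴
I_req = 7.803×10^5 mm⁴
Solid circle: I = πd⁴/64  ⇒  d = (64I/π)^(1/4) = (64×7.803×10^5/π)^(1/4) = 63.1 mm

d ≈ 63.1 mm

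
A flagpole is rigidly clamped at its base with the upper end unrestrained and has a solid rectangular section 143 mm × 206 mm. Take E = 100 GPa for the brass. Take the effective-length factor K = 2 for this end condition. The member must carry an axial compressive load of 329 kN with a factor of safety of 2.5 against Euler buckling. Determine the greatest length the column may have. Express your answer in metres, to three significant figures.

L_max ≈ 3.88 m

Buckling occurs about the weak axis: I_min = h·b³/12 with b = 143 mm (the shorter side).
I_min = 206×143³/12 = 5.020×10^7 mm⁴
I = 5.020×10^-5 m⁴
Required critical load P_cr = n·P = 2.5 × 329 = 822.5 kN = 8.225×10^5 N
From P_cr = π²EI/(K·L)²:  L = (1/K)·√(π²EI/P_cr) = (1/2)·√(π²×1.00×10^11×5.020×10^-5/8.225×10^5)
L = 3.88 m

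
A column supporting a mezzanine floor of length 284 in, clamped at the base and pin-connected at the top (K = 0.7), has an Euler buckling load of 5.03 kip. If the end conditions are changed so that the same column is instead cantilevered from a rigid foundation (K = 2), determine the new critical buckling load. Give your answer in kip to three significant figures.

P_cr ∝ 1/K², so P_cr,new = P_cr,old × (K_old/K_new)² = 5.03 × (0.7/2)²
= 5.03 × 0.1225 = 0.616 kip

P_cr ≈ 0.616 kip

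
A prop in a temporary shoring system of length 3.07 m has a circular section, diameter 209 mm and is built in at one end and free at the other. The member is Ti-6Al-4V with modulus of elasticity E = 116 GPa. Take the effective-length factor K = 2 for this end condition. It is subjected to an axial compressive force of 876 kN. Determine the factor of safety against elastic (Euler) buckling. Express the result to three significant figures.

n ≈ 3.25

I = πd⁴/64 = π×209⁴/64 = 9.366×10^7 mm⁴
I = 9.366×10^7 mm⁴ = 9.366×10^-5 m⁴
Effective length L_e = K·L = 2 × 3.07 = 6.140 m
P_cr = π²EI / L_e² = π² × 116×10⁹ × 9.366×10^-5 / 6.140² = 2.844×10^6 N
Factor of safety n = P_cr / P = 2844.3 / 876 = 3.25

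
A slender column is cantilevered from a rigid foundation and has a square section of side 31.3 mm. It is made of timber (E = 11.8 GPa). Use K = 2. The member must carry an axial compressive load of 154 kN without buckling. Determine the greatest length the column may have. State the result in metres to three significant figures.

L_max ≈ 0.123 m

I = a⁴/12 = 31.3⁴/12 = 7.998×10^4 mm⁴
I = 7.998×10^-8 m⁴
At the buckling limit P_cr = P = 1.540×10^5 N
From P_cr = π²EI/(K·L)²:  L = (1/K)·√(π²EI/P_cr) = (1/2)·√(π²×1.18×10^10×7.998×10^-8/1.540×10^5)
L = 0.123 m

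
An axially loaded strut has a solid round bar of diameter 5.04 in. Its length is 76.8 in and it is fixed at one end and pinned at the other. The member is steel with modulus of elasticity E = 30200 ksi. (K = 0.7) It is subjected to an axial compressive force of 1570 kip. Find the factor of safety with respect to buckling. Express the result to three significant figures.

I = πd⁴/64 = π×5.04⁴/64 = 31.67 in⁴
Effective length L_e = K·L = 0.7 × 76.8 = 53.76 in
P_cr = π²EI / L_e² = π² × 30200×10³ × 31.67 / 53.76² = 3.266×10^6 lb
Factor of safety n = P_cr / P = 3266.5 / 1570 = 2.08

n ≈ 2.08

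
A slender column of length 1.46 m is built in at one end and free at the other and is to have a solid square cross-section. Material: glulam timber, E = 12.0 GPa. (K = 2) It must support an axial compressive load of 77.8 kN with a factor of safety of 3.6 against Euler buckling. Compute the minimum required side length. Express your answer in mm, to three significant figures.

a ≈ 125 mm

Required P_cr = n·P = 3.6 × 77.8 = 280.1 kN
L_e = K·L = 2 × 1.46 = 2.920 m
Required I = P_cr·L_e²/(π²E) = 2.801×10^5 × 2.920² / (π² × 1.20×10^10) = 2.016×10^-5 m⁴
I_req = 2.016×10^7 mm⁴
Solid square: I = a⁴/12  ⇒  a = (12I)^(1/4) = (12×2.016×10^7)^(1/4) = 125 mm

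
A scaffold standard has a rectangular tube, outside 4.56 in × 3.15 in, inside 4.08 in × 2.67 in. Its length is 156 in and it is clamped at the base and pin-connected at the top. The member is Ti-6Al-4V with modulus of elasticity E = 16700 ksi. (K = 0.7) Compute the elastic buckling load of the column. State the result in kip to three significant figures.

P_cr ≈ 74.7 kip

Weak-axis I_min = (h_o·b_o³ − h_i·b_i³)/12 with b_o = 3.15, b_i = 2.670 in (shorter outer/inner sides).
I_min = (4.56×3.15³ − 4.080×2.670³)/12 = 5.406 in⁴
Effective length L_e = K·L = 0.7 × 156 = 109.2 in
P_cr = π²EI / L_e² = π² × 16700×10³ × 5.406 / 109.2² = 7.472×10^4 lb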